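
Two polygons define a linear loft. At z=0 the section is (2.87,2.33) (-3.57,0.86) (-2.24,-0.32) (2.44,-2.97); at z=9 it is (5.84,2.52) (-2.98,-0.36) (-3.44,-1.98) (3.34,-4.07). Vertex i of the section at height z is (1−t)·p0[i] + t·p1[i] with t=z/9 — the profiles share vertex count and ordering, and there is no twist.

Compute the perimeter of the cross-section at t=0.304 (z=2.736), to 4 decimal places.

Perimeter at t=0.304: 20.5997

Cross-section at t=0.304: each vertex is (1-t)·p0[i] + t·p1[i].
  v1: (1-0.304)·(2.87,2.33) + 0.304·(5.84,2.52) = (3.7729,2.3878)
  v2: (1-0.304)·(-3.57,0.86) + 0.304·(-2.98,-0.36) = (-3.3906,0.4891)
  v3: (1-0.304)·(-2.24,-0.32) + 0.304·(-3.44,-1.98) = (-2.6048,-0.8246)
  v4: (1-0.304)·(2.44,-2.97) + 0.304·(3.34,-4.07) = (2.7136,-3.3044)
Perimeter = Σ |v_{i+1} − v_i|:
  edge 1→2: √(-7.1635² + -1.8986²) = 7.4109 (running 7.4109)
  edge 2→3: √(0.7858² + -1.3138²) = 1.5309 (running 8.9417)
  edge 3→4: √(5.3184² + -2.4798²) = 5.8681 (running 14.8098)
  edge 4→1: √(1.0593² + 5.6922²) = 5.7899 (running 20.5997)
Perimeter = 20.5997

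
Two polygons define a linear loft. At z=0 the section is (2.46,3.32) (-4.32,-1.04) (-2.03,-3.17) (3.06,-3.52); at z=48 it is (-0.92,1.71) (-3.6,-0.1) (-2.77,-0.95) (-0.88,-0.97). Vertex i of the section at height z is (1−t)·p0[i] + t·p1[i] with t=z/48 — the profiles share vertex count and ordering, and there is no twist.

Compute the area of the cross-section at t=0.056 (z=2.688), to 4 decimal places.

Area at t=0.056: 27.5264

Cross-section at t=0.056: each vertex is (1-t)·p0[i] + t·p1[i].
  v1: (1-0.056)·(2.46,3.32) + 0.056·(-0.92,1.71) = (2.2707,3.2298)
  v2: (1-0.056)·(-4.32,-1.04) + 0.056·(-3.6,-0.1) = (-4.2797,-0.9874)
  v3: (1-0.056)·(-2.03,-3.17) + 0.056·(-2.77,-0.95) = (-2.0714,-3.0457)
  v4: (1-0.056)·(3.06,-3.52) + 0.056·(-0.88,-0.97) = (2.8394,-3.3772)
Shoelace sum Σ(x_i·y_{i+1} − x_{i+1}·y_i):
  i=1: 2.2707·-0.9874 − -4.2797·3.2298 = +11.5807 (running +11.5807)
  i=2: -4.2797·-3.0457 − -2.0714·-0.9874 = +10.9893 (running +22.5699)
  i=3: -2.0714·-3.3772 − 2.8394·-3.0457 = +15.6434 (running +38.2134)
  i=4: 2.8394·3.2298 − 2.2707·-3.3772 = +16.8394 (running +55.0527)
Area = |Σ|/2 = |55.0527|/2 = 27.5264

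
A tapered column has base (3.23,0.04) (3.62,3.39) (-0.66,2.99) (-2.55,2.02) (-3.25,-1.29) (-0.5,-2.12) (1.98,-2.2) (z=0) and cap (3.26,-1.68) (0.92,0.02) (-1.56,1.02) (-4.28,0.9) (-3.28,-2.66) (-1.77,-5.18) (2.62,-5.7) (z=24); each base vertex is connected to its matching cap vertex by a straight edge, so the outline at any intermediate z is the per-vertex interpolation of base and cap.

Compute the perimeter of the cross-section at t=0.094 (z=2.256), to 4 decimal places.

Perimeter at t=0.094: 21.0160

Cross-section at t=0.094: each vertex is (1-t)·p0[i] + t·p1[i].
  v1: (1-0.094)·(3.23,0.04) + 0.094·(3.26,-1.68) = (3.2328,-0.1217)
  v2: (1-0.094)·(3.62,3.39) + 0.094·(0.92,0.02) = (3.3662,3.0732)
  v3: (1-0.094)·(-0.66,2.99) + 0.094·(-1.56,1.02) = (-0.7446,2.8048)
  v4: (1-0.094)·(-2.55,2.02) + 0.094·(-4.28,0.9) = (-2.7126,1.9147)
  v5: (1-0.094)·(-3.25,-1.29) + 0.094·(-3.28,-2.66) = (-3.2528,-1.4188)
  v6: (1-0.094)·(-0.5,-2.12) + 0.094·(-1.77,-5.18) = (-0.6194,-2.4076)
  v7: (1-0.094)·(1.98,-2.2) + 0.094·(2.62,-5.7) = (2.0402,-2.5290)
Perimeter = Σ |v_{i+1} − v_i|:
  edge 1→2: √(0.1334² + 3.1949²) = 3.1977 (running 3.1977)
  edge 2→3: √(-4.1108² + -0.2684²) = 4.1196 (running 7.3172)
  edge 3→4: √(-1.9680² + -0.8901²) = 2.1599 (running 9.4772)
  edge 4→5: √(-0.5402² + -3.3335²) = 3.3770 (running 12.8542)
  edge 5→6: √(2.6334² + -0.9889²) = 2.8130 (running 15.6672)
  edge 6→7: √(2.6595² + -0.1214²) = 2.6623 (running 18.3295)
  edge 7→1: √(1.1927² + 2.4073²) = 2.6866 (running 21.0160)
Perimeter = 21.0160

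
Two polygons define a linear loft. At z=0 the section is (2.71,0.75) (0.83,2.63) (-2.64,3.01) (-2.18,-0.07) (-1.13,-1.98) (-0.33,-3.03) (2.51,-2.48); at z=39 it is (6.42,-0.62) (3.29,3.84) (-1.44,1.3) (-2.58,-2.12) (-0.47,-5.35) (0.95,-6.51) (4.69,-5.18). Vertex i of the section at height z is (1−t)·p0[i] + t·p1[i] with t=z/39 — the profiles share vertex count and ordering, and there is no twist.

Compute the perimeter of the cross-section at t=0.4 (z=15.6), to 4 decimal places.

Cross-section at t=0.4: each vertex is (1-t)·p0[i] + t·p1[i].
  v1: (1-0.4)·(2.71,0.75) + 0.4·(6.42,-0.62) = (4.1940,0.2020)
  v2: (1-0.4)·(0.83,2.63) + 0.4·(3.29,3.84) = (1.8140,3.1140)
  v3: (1-0.4)·(-2.64,3.01) + 0.4·(-1.44,1.3) = (-2.1600,2.3260)
  v4: (1-0.4)·(-2.18,-0.07) + 0.4·(-2.58,-2.12) = (-2.3400,-0.8900)
  v5: (1-0.4)·(-1.13,-1.98) + 0.4·(-0.47,-5.35) = (-0.8660,-3.3280)
  v6: (1-0.4)·(-0.33,-3.03) + 0.4·(0.95,-6.51) = (0.1820,-4.4220)
  v7: (1-0.4)·(2.51,-2.48) + 0.4·(4.69,-5.18) = (3.3820,-3.5600)
Perimeter = Σ |v_{i+1} − v_i|:
  edge 1→2: √(-2.3800² + 2.9120²) = 3.7609 (running 3.7609)
  edge 2→3: √(-3.9740² + -0.7880²) = 4.0514 (running 7.8122)
  edge 3→4: √(-0.1800² + -3.2160²) = 3.2210 (running 11.0333)
  edge 4→5: √(1.4740² + -2.4380²) = 2.8490 (running 13.8822)
  edge 5→6: √(1.0480² + -1.0940²) = 1.5150 (running 15.3972)
  edge 6→7: √(3.2000² + 0.8620²) = 3.3141 (running 18.7113)
  edge 7→1: √(0.8120² + 3.7620²) = 3.8486 (running 22.5599)
Perimeter = 22.5599

Perimeter at t=0.4: 22.5599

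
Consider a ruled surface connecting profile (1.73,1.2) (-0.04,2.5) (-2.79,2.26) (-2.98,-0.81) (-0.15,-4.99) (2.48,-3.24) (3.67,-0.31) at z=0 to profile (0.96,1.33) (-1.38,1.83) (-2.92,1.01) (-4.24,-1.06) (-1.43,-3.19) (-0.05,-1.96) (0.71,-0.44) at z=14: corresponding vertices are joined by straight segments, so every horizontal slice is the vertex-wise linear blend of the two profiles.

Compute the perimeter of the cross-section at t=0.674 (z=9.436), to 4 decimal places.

Cross-section at t=0.674: each vertex is (1-t)·p0[i] + t·p1[i].
  v1: (1-0.674)·(1.73,1.2) + 0.674·(0.96,1.33) = (1.2110,1.2876)
  v2: (1-0.674)·(-0.04,2.5) + 0.674·(-1.38,1.83) = (-0.9432,2.0484)
  v3: (1-0.674)·(-2.79,2.26) + 0.674·(-2.92,1.01) = (-2.8776,1.4175)
  v4: (1-0.674)·(-2.98,-0.81) + 0.674·(-4.24,-1.06) = (-3.8292,-0.9785)
  v5: (1-0.674)·(-0.15,-4.99) + 0.674·(-1.43,-3.19) = (-1.0127,-3.7768)
  v6: (1-0.674)·(2.48,-3.24) + 0.674·(-0.05,-1.96) = (0.7748,-2.3773)
  v7: (1-0.674)·(3.67,-0.31) + 0.674·(0.71,-0.44) = (1.6750,-0.3976)
Perimeter = Σ |v_{i+1} − v_i|:
  edge 1→2: √(-2.1542² + 0.7608²) = 2.2846 (running 2.2846)
  edge 2→3: √(-1.9345² + -0.6309²) = 2.0347 (running 4.3193)
  edge 3→4: √(-0.9516² + -2.3960²) = 2.5781 (running 6.8974)
  edge 4→5: √(2.8165² + -2.7983²) = 3.9703 (running 10.8677)
  edge 5→6: √(1.7875² + 1.3995²) = 2.2702 (running 13.1379)
  edge 6→7: √(0.9002² + 1.9797²) = 2.1747 (running 15.3126)
  edge 7→1: √(-0.4639² + 1.6852²) = 1.7479 (running 17.0605)
Perimeter = 17.0605

Perimeter at t=0.674: 17.0605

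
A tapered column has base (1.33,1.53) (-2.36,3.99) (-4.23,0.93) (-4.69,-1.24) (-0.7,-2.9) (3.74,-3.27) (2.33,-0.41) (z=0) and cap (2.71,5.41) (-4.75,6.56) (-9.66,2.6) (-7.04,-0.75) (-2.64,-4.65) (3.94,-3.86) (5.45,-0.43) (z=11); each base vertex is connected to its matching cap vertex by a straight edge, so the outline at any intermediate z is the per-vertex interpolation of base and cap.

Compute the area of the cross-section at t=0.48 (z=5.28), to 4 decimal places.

Area at t=0.48: 67.4804

Cross-section at t=0.48: each vertex is (1-t)·p0[i] + t·p1[i].
  v1: (1-0.48)·(1.33,1.53) + 0.48·(2.71,5.41) = (1.9924,3.3924)
  v2: (1-0.48)·(-2.36,3.99) + 0.48·(-4.75,6.56) = (-3.5072,5.2236)
  v3: (1-0.48)·(-4.23,0.93) + 0.48·(-9.66,2.6) = (-6.8364,1.7316)
  v4: (1-0.48)·(-4.69,-1.24) + 0.48·(-7.04,-0.75) = (-5.8180,-1.0048)
  v5: (1-0.48)·(-0.7,-2.9) + 0.48·(-2.64,-4.65) = (-1.6312,-3.7400)
  v6: (1-0.48)·(3.74,-3.27) + 0.48·(3.94,-3.86) = (3.8360,-3.5532)
  v7: (1-0.48)·(2.33,-0.41) + 0.48·(5.45,-0.43) = (3.8276,-0.4196)
Shoelace sum Σ(x_i·y_{i+1} − x_{i+1}·y_i):
  i=1: 1.9924·5.2236 − -3.5072·3.3924 = +22.3053 (running +22.3053)
  i=2: -3.5072·1.7316 − -6.8364·5.2236 = +29.6376 (running +51.9429)
  i=3: -6.8364·-1.0048 − -5.8180·1.7316 = +16.9437 (running +68.8865)
  i=4: -5.8180·-3.7400 − -1.6312·-1.0048 = +20.1203 (running +89.0068)
  i=5: -1.6312·-3.5532 − 3.8360·-3.7400 = +20.1426 (running +109.1495)
  i=6: 3.8360·-0.4196 − 3.8276·-3.5532 = +11.9906 (running +121.1401)
  i=7: 3.8276·3.3924 − 1.9924·-0.4196 = +13.8208 (running +134.9609)
Area = |Σ|/2 = |134.9609|/2 = 67.4804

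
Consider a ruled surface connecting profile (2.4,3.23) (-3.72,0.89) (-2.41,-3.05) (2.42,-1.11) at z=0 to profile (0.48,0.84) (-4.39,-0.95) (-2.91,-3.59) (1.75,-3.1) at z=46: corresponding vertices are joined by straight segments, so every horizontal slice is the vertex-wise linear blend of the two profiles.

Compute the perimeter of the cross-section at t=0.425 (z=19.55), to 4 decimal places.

Perimeter at t=0.425: 18.7759

Cross-section at t=0.425: each vertex is (1-t)·p0[i] + t·p1[i].
  v1: (1-0.425)·(2.4,3.23) + 0.425·(0.48,0.84) = (1.5840,2.2142)
  v2: (1-0.425)·(-3.72,0.89) + 0.425·(-4.39,-0.95) = (-4.0047,0.1080)
  v3: (1-0.425)·(-2.41,-3.05) + 0.425·(-2.91,-3.59) = (-2.6225,-3.2795)
  v4: (1-0.425)·(2.42,-1.11) + 0.425·(1.75,-3.1) = (2.1353,-1.9557)
Perimeter = Σ |v_{i+1} − v_i|:
  edge 1→2: √(-5.5887² + -2.1062²) = 5.9725 (running 5.9725)
  edge 2→3: √(1.3822² + -3.3875²) = 3.6587 (running 9.6311)
  edge 3→4: √(4.7577² + 1.3237²) = 4.9385 (running 14.5696)
  edge 4→1: √(-0.5513² + 4.1700²) = 4.2063 (running 18.7759)
Perimeter = 18.7759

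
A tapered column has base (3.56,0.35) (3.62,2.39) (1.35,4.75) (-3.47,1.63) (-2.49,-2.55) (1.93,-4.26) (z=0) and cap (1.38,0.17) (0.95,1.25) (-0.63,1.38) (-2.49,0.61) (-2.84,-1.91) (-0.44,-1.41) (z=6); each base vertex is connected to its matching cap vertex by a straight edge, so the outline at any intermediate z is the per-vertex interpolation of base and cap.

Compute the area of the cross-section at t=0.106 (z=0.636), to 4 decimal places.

Cross-section at t=0.106: each vertex is (1-t)·p0[i] + t·p1[i].
  v1: (1-0.106)·(3.56,0.35) + 0.106·(1.38,0.17) = (3.3289,0.3309)
  v2: (1-0.106)·(3.62,2.39) + 0.106·(0.95,1.25) = (3.3370,2.2692)
  v3: (1-0.106)·(1.35,4.75) + 0.106·(-0.63,1.38) = (1.1401,4.3928)
  v4: (1-0.106)·(-3.47,1.63) + 0.106·(-2.49,0.61) = (-3.3661,1.5219)
  v5: (1-0.106)·(-2.49,-2.55) + 0.106·(-2.84,-1.91) = (-2.5271,-2.4822)
  v6: (1-0.106)·(1.93,-4.26) + 0.106·(-0.44,-1.41) = (1.6788,-3.9579)
Shoelace sum Σ(x_i·y_{i+1} − x_{i+1}·y_i):
  i=1: 3.3289·2.2692 − 3.3370·0.3309 = +6.4496 (running +6.4496)
  i=2: 3.3370·4.3928 − 1.1401·2.2692 = +12.0715 (running +18.5211)
  i=3: 1.1401·1.5219 − -3.3661·4.3928 = +16.5218 (running +35.0428)
  i=4: -3.3661·-2.4822 − -2.5271·1.5219 = +12.2012 (running +47.2440)
  i=5: -2.5271·-3.9579 − 1.6788·-2.4822 = +14.1690 (running +61.4130)
  i=6: 1.6788·0.3309 − 3.3289·-3.9579 = +13.7311 (running +75.1441)
Area = |Σ|/2 = |75.1441|/2 = 37.5721

Area at t=0.106: 37.5721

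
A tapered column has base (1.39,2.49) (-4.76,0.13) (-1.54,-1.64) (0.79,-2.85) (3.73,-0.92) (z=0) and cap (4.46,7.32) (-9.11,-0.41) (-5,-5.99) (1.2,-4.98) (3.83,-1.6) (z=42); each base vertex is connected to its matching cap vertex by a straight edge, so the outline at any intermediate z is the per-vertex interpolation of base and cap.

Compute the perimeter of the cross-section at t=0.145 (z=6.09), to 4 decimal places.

Perimeter at t=0.145: 23.2002

Cross-section at t=0.145: each vertex is (1-t)·p0[i] + t·p1[i].
  v1: (1-0.145)·(1.39,2.49) + 0.145·(4.46,7.32) = (1.8351,3.1904)
  v2: (1-0.145)·(-4.76,0.13) + 0.145·(-9.11,-0.41) = (-5.3907,0.0517)
  v3: (1-0.145)·(-1.54,-1.64) + 0.145·(-5,-5.99) = (-2.0417,-2.2707)
  v4: (1-0.145)·(0.79,-2.85) + 0.145·(1.2,-4.98) = (0.8495,-3.1589)
  v5: (1-0.145)·(3.73,-0.92) + 0.145·(3.83,-1.6) = (3.7445,-1.0186)
Perimeter = Σ |v_{i+1} − v_i|:
  edge 1→2: √(-7.2259² + -3.1387²) = 7.8781 (running 7.8781)
  edge 2→3: √(3.3490² + -2.3224²) = 4.0755 (running 11.9536)
  edge 3→4: √(2.8912² + -0.8881²) = 3.0245 (running 14.9781)
  edge 4→5: √(2.8950² + 2.1402²) = 3.6003 (running 18.5784)
  edge 5→1: √(-1.9093² + 4.2089²) = 4.6218 (running 23.2002)
Perimeter = 23.2002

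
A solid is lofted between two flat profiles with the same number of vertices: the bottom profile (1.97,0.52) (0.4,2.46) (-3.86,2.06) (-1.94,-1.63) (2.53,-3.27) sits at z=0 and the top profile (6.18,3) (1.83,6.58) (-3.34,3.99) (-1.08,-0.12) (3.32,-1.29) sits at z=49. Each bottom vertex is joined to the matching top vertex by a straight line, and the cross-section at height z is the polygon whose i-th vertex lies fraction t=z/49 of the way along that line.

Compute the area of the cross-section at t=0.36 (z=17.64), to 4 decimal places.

Area at t=0.36: 29.0263

Cross-section at t=0.36: each vertex is (1-t)·p0[i] + t·p1[i].
  v1: (1-0.36)·(1.97,0.52) + 0.36·(6.18,3) = (3.4856,1.4128)
  v2: (1-0.36)·(0.4,2.46) + 0.36·(1.83,6.58) = (0.9148,3.9432)
  v3: (1-0.36)·(-3.86,2.06) + 0.36·(-3.34,3.99) = (-3.6728,2.7548)
  v4: (1-0.36)·(-1.94,-1.63) + 0.36·(-1.08,-0.12) = (-1.6304,-1.0864)
  v5: (1-0.36)·(2.53,-3.27) + 0.36·(3.32,-1.29) = (2.8144,-2.5572)
Shoelace sum Σ(x_i·y_{i+1} − x_{i+1}·y_i):
  i=1: 3.4856·3.9432 − 0.9148·1.4128 = +12.4520 (running +12.4520)
  i=2: 0.9148·2.7548 − -3.6728·3.9432 = +17.0027 (running +29.4547)
  i=3: -3.6728·-1.0864 − -1.6304·2.7548 = +8.4816 (running +37.9362)
  i=4: -1.6304·-2.5572 − 2.8144·-1.0864 = +7.2268 (running +45.1630)
  i=5: 2.8144·1.4128 − 3.4856·-2.5572 = +12.8896 (running +58.0526)
Area = |Σ|/2 = |58.0526|/2 = 29.0263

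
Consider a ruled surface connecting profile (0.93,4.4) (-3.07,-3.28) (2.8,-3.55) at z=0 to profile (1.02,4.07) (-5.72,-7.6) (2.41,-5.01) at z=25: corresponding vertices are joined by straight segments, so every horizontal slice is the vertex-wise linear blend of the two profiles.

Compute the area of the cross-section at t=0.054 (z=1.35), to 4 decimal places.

Area at t=0.054: 23.8946

Cross-section at t=0.054: each vertex is (1-t)·p0[i] + t·p1[i].
  v1: (1-0.054)·(0.93,4.4) + 0.054·(1.02,4.07) = (0.9349,4.3822)
  v2: (1-0.054)·(-3.07,-3.28) + 0.054·(-5.72,-7.6) = (-3.2131,-3.5133)
  v3: (1-0.054)·(2.8,-3.55) + 0.054·(2.41,-5.01) = (2.7789,-3.6288)
Shoelace sum Σ(x_i·y_{i+1} − x_{i+1}·y_i):
  i=1: 0.9349·-3.5133 − -3.2131·4.3822 = +10.7960 (running +10.7960)
  i=2: -3.2131·-3.6288 − 2.7789·-3.5133 = +21.4230 (running +32.2190)
  i=3: 2.7789·4.3822 − 0.9349·-3.6288 = +15.5703 (running +47.7893)
Area = |Σ|/2 = |47.7893|/2 = 23.8946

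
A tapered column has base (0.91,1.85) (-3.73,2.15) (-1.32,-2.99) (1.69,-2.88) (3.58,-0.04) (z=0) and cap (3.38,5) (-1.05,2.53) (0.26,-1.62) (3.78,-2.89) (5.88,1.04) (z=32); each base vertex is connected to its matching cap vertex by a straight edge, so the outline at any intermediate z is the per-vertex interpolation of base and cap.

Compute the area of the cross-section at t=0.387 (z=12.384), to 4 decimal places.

Cross-section at t=0.387: each vertex is (1-t)·p0[i] + t·p1[i].
  v1: (1-0.387)·(0.91,1.85) + 0.387·(3.38,5) = (1.8659,3.0690)
  v2: (1-0.387)·(-3.73,2.15) + 0.387·(-1.05,2.53) = (-2.6928,2.2971)
  v3: (1-0.387)·(-1.32,-2.99) + 0.387·(0.26,-1.62) = (-0.7085,-2.4598)
  v4: (1-0.387)·(1.69,-2.88) + 0.387·(3.78,-2.89) = (2.4988,-2.8839)
  v5: (1-0.387)·(3.58,-0.04) + 0.387·(5.88,1.04) = (4.4701,0.3780)
Shoelace sum Σ(x_i·y_{i+1} − x_{i+1}·y_i):
  i=1: 1.8659·2.2971 − -2.6928·3.0690 = +12.5505 (running +12.5505)
  i=2: -2.6928·-2.4598 − -0.7085·2.2971 = +8.2514 (running +20.8020)
  i=3: -0.7085·-2.8839 − 2.4988·-2.4598 = +8.1900 (running +28.9919)
  i=4: 2.4988·0.3780 − 4.4701·-2.8839 = +13.8356 (running +42.8276)
  i=5: 4.4701·3.0690 − 1.8659·0.3780 = +13.0137 (running +55.8413)
Area = |Σ|/2 = |55.8413|/2 = 27.9207

Area at t=0.387: 27.9207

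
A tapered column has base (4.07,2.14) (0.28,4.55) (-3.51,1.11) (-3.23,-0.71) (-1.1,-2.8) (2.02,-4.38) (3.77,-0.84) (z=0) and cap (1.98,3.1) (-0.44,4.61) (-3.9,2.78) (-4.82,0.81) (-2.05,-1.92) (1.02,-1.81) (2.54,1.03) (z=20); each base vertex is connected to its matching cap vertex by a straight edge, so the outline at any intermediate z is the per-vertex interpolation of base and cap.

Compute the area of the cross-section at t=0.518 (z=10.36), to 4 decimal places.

Area at t=0.518: 37.0469

Cross-section at t=0.518: each vertex is (1-t)·p0[i] + t·p1[i].
  v1: (1-0.518)·(4.07,2.14) + 0.518·(1.98,3.1) = (2.9874,2.6373)
  v2: (1-0.518)·(0.28,4.55) + 0.518·(-0.44,4.61) = (-0.0930,4.5811)
  v3: (1-0.518)·(-3.51,1.11) + 0.518·(-3.9,2.78) = (-3.7120,1.9751)
  v4: (1-0.518)·(-3.23,-0.71) + 0.518·(-4.82,0.81) = (-4.0536,0.0774)
  v5: (1-0.518)·(-1.1,-2.8) + 0.518·(-2.05,-1.92) = (-1.5921,-2.3442)
  v6: (1-0.518)·(2.02,-4.38) + 0.518·(1.02,-1.81) = (1.5020,-3.0487)
  v7: (1-0.518)·(3.77,-0.84) + 0.518·(2.54,1.03) = (3.1329,0.1287)
Shoelace sum Σ(x_i·y_{i+1} − x_{i+1}·y_i):
  i=1: 2.9874·4.5811 − -0.0930·2.6373 = +13.9306 (running +13.9306)
  i=2: -0.0930·1.9751 − -3.7120·4.5811 = +16.8215 (running +30.7520)
  i=3: -3.7120·0.0774 − -4.0536·1.9751 = +7.7190 (running +38.4710)
  i=4: -4.0536·-2.3442 − -1.5921·0.0774 = +9.6255 (running +48.0965)
  i=5: -1.5921·-3.0487 − 1.5020·-2.3442 = +8.3748 (running +56.4714)
  i=6: 1.5020·0.1287 − 3.1329·-3.0487 = +9.7445 (running +66.2159)
  i=7: 3.1329·2.6373 − 2.9874·0.1287 = +7.8779 (running +74.0937)
Area = |Σ|/2 = |74.0937|/2 = 37.0469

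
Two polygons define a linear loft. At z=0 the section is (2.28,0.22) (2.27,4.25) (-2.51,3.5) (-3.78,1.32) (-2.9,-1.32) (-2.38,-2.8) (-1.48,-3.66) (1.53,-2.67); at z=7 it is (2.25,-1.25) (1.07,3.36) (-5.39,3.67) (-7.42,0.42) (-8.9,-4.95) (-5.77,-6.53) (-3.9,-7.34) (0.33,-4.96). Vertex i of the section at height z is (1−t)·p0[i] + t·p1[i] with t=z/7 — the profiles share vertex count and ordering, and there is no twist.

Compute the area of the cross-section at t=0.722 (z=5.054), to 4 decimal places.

Area at t=0.722: 71.0133

Cross-section at t=0.722: each vertex is (1-t)·p0[i] + t·p1[i].
  v1: (1-0.722)·(2.28,0.22) + 0.722·(2.25,-1.25) = (2.2583,-0.8413)
  v2: (1-0.722)·(2.27,4.25) + 0.722·(1.07,3.36) = (1.4036,3.6074)
  v3: (1-0.722)·(-2.51,3.5) + 0.722·(-5.39,3.67) = (-4.5894,3.6227)
  v4: (1-0.722)·(-3.78,1.32) + 0.722·(-7.42,0.42) = (-6.4081,0.6702)
  v5: (1-0.722)·(-2.9,-1.32) + 0.722·(-8.9,-4.95) = (-7.2320,-3.9409)
  v6: (1-0.722)·(-2.38,-2.8) + 0.722·(-5.77,-6.53) = (-4.8276,-5.4931)
  v7: (1-0.722)·(-1.48,-3.66) + 0.722·(-3.9,-7.34) = (-3.2272,-6.3170)
  v8: (1-0.722)·(1.53,-2.67) + 0.722·(0.33,-4.96) = (0.6636,-4.3234)
Shoelace sum Σ(x_i·y_{i+1} − x_{i+1}·y_i):
  i=1: 2.2583·3.6074 − 1.4036·-0.8413 = +9.3277 (running +9.3277)
  i=2: 1.4036·3.6227 − -4.5894·3.6074 = +21.6406 (running +30.9683)
  i=3: -4.5894·0.6702 − -6.4081·3.6227 = +20.1390 (running +51.1073)
  i=4: -6.4081·-3.9409 − -7.2320·0.6702 = +30.1002 (running +81.2076)
  i=5: -7.2320·-5.4931 − -4.8276·-3.9409 = +20.7010 (running +101.9086)
  i=6: -4.8276·-6.3170 − -3.2272·-5.4931 = +12.7682 (running +114.6768)
  i=7: -3.2272·-4.3234 − 0.6636·-6.3170 = +18.1445 (running +132.8213)
  i=8: 0.6636·-0.8413 − 2.2583·-4.3234 = +9.2053 (running +142.0266)
Area = |Σ|/2 = |142.0266|/2 = 71.0133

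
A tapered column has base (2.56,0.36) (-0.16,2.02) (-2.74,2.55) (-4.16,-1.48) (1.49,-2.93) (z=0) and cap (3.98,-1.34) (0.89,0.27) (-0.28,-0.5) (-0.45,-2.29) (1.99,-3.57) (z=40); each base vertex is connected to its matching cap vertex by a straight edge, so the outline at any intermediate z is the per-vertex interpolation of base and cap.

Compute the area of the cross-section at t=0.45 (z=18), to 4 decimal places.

Area at t=0.45: 16.5861

Cross-section at t=0.45: each vertex is (1-t)·p0[i] + t·p1[i].
  v1: (1-0.45)·(2.56,0.36) + 0.45·(3.98,-1.34) = (3.1990,-0.4050)
  v2: (1-0.45)·(-0.16,2.02) + 0.45·(0.89,0.27) = (0.3125,1.2325)
  v3: (1-0.45)·(-2.74,2.55) + 0.45·(-0.28,-0.5) = (-1.6330,1.1775)
  v4: (1-0.45)·(-4.16,-1.48) + 0.45·(-0.45,-2.29) = (-2.4905,-1.8445)
  v5: (1-0.45)·(1.49,-2.93) + 0.45·(1.99,-3.57) = (1.7150,-3.2180)
Shoelace sum Σ(x_i·y_{i+1} − x_{i+1}·y_i):
  i=1: 3.1990·1.2325 − 0.3125·-0.4050 = +4.0693 (running +4.0693)
  i=2: 0.3125·1.1775 − -1.6330·1.2325 = +2.3806 (running +6.4500)
  i=3: -1.6330·-1.8445 − -2.4905·1.1775 = +5.9446 (running +12.3946)
  i=4: -2.4905·-3.2180 − 1.7150·-1.8445 = +11.1777 (running +23.5724)
  i=5: 1.7150·-0.4050 − 3.1990·-3.2180 = +9.5998 (running +33.1722)
Area = |Σ|/2 = |33.1722|/2 = 16.5861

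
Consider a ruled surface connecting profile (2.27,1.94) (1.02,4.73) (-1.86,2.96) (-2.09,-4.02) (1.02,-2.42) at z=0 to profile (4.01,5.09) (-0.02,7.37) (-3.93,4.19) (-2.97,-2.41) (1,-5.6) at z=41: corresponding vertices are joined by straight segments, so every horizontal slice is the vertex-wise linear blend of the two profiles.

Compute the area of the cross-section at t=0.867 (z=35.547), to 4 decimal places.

Area at t=0.867: 57.4105

Cross-section at t=0.867: each vertex is (1-t)·p0[i] + t·p1[i].
  v1: (1-0.867)·(2.27,1.94) + 0.867·(4.01,5.09) = (3.7786,4.6711)
  v2: (1-0.867)·(1.02,4.73) + 0.867·(-0.02,7.37) = (0.1183,7.0189)
  v3: (1-0.867)·(-1.86,2.96) + 0.867·(-3.93,4.19) = (-3.6547,4.0264)
  v4: (1-0.867)·(-2.09,-4.02) + 0.867·(-2.97,-2.41) = (-2.8530,-2.6241)
  v5: (1-0.867)·(1.02,-2.42) + 0.867·(1,-5.6) = (1.0027,-5.1771)
Shoelace sum Σ(x_i·y_{i+1} − x_{i+1}·y_i):
  i=1: 3.7786·7.0189 − 0.1183·4.6711 = +25.9687 (running +25.9687)
  i=2: 0.1183·4.0264 − -3.6547·7.0189 = +26.1282 (running +52.0970)
  i=3: -3.6547·-2.6241 − -2.8530·4.0264 = +21.0776 (running +73.1745)
  i=4: -2.8530·-5.1771 − 1.0027·-2.6241 = +17.4011 (running +90.5756)
  i=5: 1.0027·4.6711 − 3.7786·-5.1771 = +24.2454 (running +114.8210)
Area = |Σ|/2 = |114.8210|/2 = 57.4105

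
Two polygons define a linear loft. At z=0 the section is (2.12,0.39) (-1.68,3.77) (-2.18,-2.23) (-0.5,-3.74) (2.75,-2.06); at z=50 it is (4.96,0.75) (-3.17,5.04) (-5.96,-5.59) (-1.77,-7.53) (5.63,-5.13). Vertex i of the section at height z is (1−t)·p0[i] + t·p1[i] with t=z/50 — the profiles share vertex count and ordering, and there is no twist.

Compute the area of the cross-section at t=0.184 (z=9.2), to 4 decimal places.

Cross-section at t=0.184: each vertex is (1-t)·p0[i] + t·p1[i].
  v1: (1-0.184)·(2.12,0.39) + 0.184·(4.96,0.75) = (2.6426,0.4562)
  v2: (1-0.184)·(-1.68,3.77) + 0.184·(-3.17,5.04) = (-1.9542,4.0037)
  v3: (1-0.184)·(-2.18,-2.23) + 0.184·(-5.96,-5.59) = (-2.8755,-2.8482)
  v4: (1-0.184)·(-0.5,-3.74) + 0.184·(-1.77,-7.53) = (-0.7337,-4.4374)
  v5: (1-0.184)·(2.75,-2.06) + 0.184·(5.63,-5.13) = (3.2799,-2.6249)
Shoelace sum Σ(x_i·y_{i+1} − x_{i+1}·y_i):
  i=1: 2.6426·4.0037 − -1.9542·0.4562 = +11.4715 (running +11.4715)
  i=2: -1.9542·-2.8482 − -2.8755·4.0037 = +17.0786 (running +28.5501)
  i=3: -2.8755·-4.4374 − -0.7337·-2.8482 = +10.6700 (running +39.2201)
  i=4: -0.7337·-2.6249 − 3.2799·-4.4374 = +16.4800 (running +55.7001)
  i=5: 3.2799·0.4562 − 2.6426·-2.6249 = +8.4328 (running +64.1330)
Area = |Σ|/2 = |64.1330|/2 = 32.0665

Area at t=0.184: 32.0665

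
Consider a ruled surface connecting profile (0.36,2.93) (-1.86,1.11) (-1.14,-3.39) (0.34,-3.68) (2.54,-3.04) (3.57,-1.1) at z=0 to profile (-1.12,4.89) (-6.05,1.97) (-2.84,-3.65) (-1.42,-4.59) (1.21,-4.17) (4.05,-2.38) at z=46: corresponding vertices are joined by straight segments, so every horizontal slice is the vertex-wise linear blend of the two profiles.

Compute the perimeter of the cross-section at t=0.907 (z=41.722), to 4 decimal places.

Cross-section at t=0.907: each vertex is (1-t)·p0[i] + t·p1[i].
  v1: (1-0.907)·(0.36,2.93) + 0.907·(-1.12,4.89) = (-0.9824,4.7077)
  v2: (1-0.907)·(-1.86,1.11) + 0.907·(-6.05,1.97) = (-5.6603,1.8900)
  v3: (1-0.907)·(-1.14,-3.39) + 0.907·(-2.84,-3.65) = (-2.6819,-3.6258)
  v4: (1-0.907)·(0.34,-3.68) + 0.907·(-1.42,-4.59) = (-1.2563,-4.5054)
  v5: (1-0.907)·(2.54,-3.04) + 0.907·(1.21,-4.17) = (1.3337,-4.0649)
  v6: (1-0.907)·(3.57,-1.1) + 0.907·(4.05,-2.38) = (4.0054,-2.2610)
Perimeter = Σ |v_{i+1} − v_i|:
  edge 1→2: √(-4.6780² + -2.8177²) = 5.4610 (running 5.4610)
  edge 2→3: √(2.9784² + -5.5158²) = 6.2686 (running 11.7296)
  edge 3→4: √(1.4256² + -0.8796²) = 1.6751 (running 13.4047)
  edge 4→5: √(2.5900² + 0.4405²) = 2.6272 (running 16.0319)
  edge 5→6: √(2.6717² + 1.8040²) = 3.2237 (running 19.2556)
  edge 6→1: √(-4.9877² + 6.9687²) = 8.5697 (running 27.8253)
Perimeter = 27.8253

Perimeter at t=0.907: 27.8253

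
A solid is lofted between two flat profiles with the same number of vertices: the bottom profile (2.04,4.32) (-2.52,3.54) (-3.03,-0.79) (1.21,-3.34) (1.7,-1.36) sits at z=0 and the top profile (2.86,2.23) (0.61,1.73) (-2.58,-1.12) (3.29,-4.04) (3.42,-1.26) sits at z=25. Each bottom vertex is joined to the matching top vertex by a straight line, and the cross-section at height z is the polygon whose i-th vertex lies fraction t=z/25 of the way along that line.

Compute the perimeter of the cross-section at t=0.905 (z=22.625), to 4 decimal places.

Cross-section at t=0.905: each vertex is (1-t)·p0[i] + t·p1[i].
  v1: (1-0.905)·(2.04,4.32) + 0.905·(2.86,2.23) = (2.7821,2.4285)
  v2: (1-0.905)·(-2.52,3.54) + 0.905·(0.61,1.73) = (0.3127,1.9019)
  v3: (1-0.905)·(-3.03,-0.79) + 0.905·(-2.58,-1.12) = (-2.6227,-1.0887)
  v4: (1-0.905)·(1.21,-3.34) + 0.905·(3.29,-4.04) = (3.0924,-3.9735)
  v5: (1-0.905)·(1.7,-1.36) + 0.905·(3.42,-1.26) = (3.2566,-1.2695)
Perimeter = Σ |v_{i+1} − v_i|:
  edge 1→2: √(-2.4694² + -0.5266²) = 2.5250 (running 2.5250)
  edge 2→3: √(-2.9354² + -2.9906²) = 4.1905 (running 6.7155)
  edge 3→4: √(5.7151² + -2.8849²) = 6.4020 (running 13.1174)
  edge 4→5: √(0.1642² + 2.7040²) = 2.7090 (running 15.8264)
  edge 5→1: √(-0.4745² + 3.6981²) = 3.7284 (running 19.5548)
Perimeter = 19.5548

Perimeter at t=0.905: 19.5548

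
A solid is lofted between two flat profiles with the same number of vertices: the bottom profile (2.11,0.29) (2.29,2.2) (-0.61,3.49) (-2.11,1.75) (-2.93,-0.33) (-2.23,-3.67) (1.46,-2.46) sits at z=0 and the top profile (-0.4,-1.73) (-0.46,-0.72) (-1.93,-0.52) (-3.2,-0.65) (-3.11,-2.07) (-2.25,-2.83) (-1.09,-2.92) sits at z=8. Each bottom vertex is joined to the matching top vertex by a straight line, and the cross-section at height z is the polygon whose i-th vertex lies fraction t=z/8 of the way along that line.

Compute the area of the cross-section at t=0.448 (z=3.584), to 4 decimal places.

Area at t=0.448: 14.8881

Cross-section at t=0.448: each vertex is (1-t)·p0[i] + t·p1[i].
  v1: (1-0.448)·(2.11,0.29) + 0.448·(-0.4,-1.73) = (0.9855,-0.6150)
  v2: (1-0.448)·(2.29,2.2) + 0.448·(-0.46,-0.72) = (1.0580,0.8918)
  v3: (1-0.448)·(-0.61,3.49) + 0.448·(-1.93,-0.52) = (-1.2014,1.6935)
  v4: (1-0.448)·(-2.11,1.75) + 0.448·(-3.2,-0.65) = (-2.5983,0.6748)
  v5: (1-0.448)·(-2.93,-0.33) + 0.448·(-3.11,-2.07) = (-3.0106,-1.1095)
  v6: (1-0.448)·(-2.23,-3.67) + 0.448·(-2.25,-2.83) = (-2.2390,-3.2937)
  v7: (1-0.448)·(1.46,-2.46) + 0.448·(-1.09,-2.92) = (0.3176,-2.6661)
Shoelace sum Σ(x_i·y_{i+1} − x_{i+1}·y_i):
  i=1: 0.9855·0.8918 − 1.0580·-0.6150 = +1.5296 (running +1.5296)
  i=2: 1.0580·1.6935 − -1.2014·0.8918 = +2.8632 (running +4.3927)
  i=3: -1.2014·0.6748 − -2.5983·1.6935 = +3.5896 (running +7.9823)
  i=4: -2.5983·-1.1095 − -3.0106·0.6748 = +4.9145 (running +12.8968)
  i=5: -3.0106·-3.2937 − -2.2390·-1.1095 = +7.4319 (running +20.3287)
  i=6: -2.2390·-2.6661 − 0.3176·-3.2937 = +7.0153 (running +27.3440)
  i=7: 0.3176·-0.6150 − 0.9855·-2.6661 = +2.4322 (running +29.7762)
Area = |Σ|/2 = |29.7762|/2 = 14.8881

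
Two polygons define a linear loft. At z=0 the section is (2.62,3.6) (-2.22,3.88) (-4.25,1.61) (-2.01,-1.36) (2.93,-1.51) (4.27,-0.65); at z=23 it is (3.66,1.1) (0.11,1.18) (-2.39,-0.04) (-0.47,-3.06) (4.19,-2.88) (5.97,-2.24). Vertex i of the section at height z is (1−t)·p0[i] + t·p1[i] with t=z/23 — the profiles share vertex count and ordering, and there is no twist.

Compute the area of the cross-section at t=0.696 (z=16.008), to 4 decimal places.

Area at t=0.696: 28.0731

Cross-section at t=0.696: each vertex is (1-t)·p0[i] + t·p1[i].
  v1: (1-0.696)·(2.62,3.6) + 0.696·(3.66,1.1) = (3.3438,1.8600)
  v2: (1-0.696)·(-2.22,3.88) + 0.696·(0.11,1.18) = (-0.5983,2.0008)
  v3: (1-0.696)·(-4.25,1.61) + 0.696·(-2.39,-0.04) = (-2.9554,0.4616)
  v4: (1-0.696)·(-2.01,-1.36) + 0.696·(-0.47,-3.06) = (-0.9382,-2.5432)
  v5: (1-0.696)·(2.93,-1.51) + 0.696·(4.19,-2.88) = (3.8070,-2.4635)
  v6: (1-0.696)·(4.27,-0.65) + 0.696·(5.97,-2.24) = (5.4532,-1.7566)
Shoelace sum Σ(x_i·y_{i+1} − x_{i+1}·y_i):
  i=1: 3.3438·2.0008 − -0.5983·1.8600 = +7.8032 (running +7.8032)
  i=2: -0.5983·0.4616 − -2.9554·2.0008 = +5.6371 (running +13.4403)
  i=3: -2.9554·-2.5432 − -0.9382·0.4616 = +7.9493 (running +21.3896)
  i=4: -0.9382·-2.4635 − 3.8070·-2.5432 = +11.9930 (running +33.3827)
  i=5: 3.8070·-1.7566 − 5.4532·-2.4635 = +6.7466 (running +40.1293)
  i=6: 5.4532·1.8600 − 3.3438·-1.7566 = +16.0169 (running +56.1461)
Area = |Σ|/2 = |56.1461|/2 = 28.0731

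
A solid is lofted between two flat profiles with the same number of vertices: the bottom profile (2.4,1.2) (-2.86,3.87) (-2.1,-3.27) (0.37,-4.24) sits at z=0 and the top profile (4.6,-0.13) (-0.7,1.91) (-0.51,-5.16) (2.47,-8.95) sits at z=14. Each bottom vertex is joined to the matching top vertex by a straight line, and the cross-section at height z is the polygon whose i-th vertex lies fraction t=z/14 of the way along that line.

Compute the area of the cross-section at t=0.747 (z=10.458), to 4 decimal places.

Area at t=0.747: 32.9704

Cross-section at t=0.747: each vertex is (1-t)·p0[i] + t·p1[i].
  v1: (1-0.747)·(2.4,1.2) + 0.747·(4.6,-0.13) = (4.0434,0.2065)
  v2: (1-0.747)·(-2.86,3.87) + 0.747·(-0.7,1.91) = (-1.2465,2.4059)
  v3: (1-0.747)·(-2.1,-3.27) + 0.747·(-0.51,-5.16) = (-0.9123,-4.6818)
  v4: (1-0.747)·(0.37,-4.24) + 0.747·(2.47,-8.95) = (1.9387,-7.7584)
Shoelace sum Σ(x_i·y_{i+1} − x_{i+1}·y_i):
  i=1: 4.0434·2.4059 − -1.2465·0.2065 = +9.9853 (running +9.9853)
  i=2: -1.2465·-4.6818 − -0.9123·2.4059 = +8.0306 (running +18.0159)
  i=3: -0.9123·-7.7584 − 1.9387·-4.6818 = +16.1544 (running +34.1703)
  i=4: 1.9387·0.2065 − 4.0434·-7.7584 = +31.7705 (running +65.9408)
Area = |Σ|/2 = |65.9408|/2 = 32.9704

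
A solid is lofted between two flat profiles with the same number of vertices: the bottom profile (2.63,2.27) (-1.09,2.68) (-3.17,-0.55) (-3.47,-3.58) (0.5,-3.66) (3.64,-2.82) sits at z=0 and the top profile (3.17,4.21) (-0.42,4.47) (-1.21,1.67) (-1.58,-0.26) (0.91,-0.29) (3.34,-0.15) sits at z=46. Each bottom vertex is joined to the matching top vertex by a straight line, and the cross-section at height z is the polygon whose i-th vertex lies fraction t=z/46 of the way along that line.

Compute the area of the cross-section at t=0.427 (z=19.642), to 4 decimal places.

Cross-section at t=0.427: each vertex is (1-t)·p0[i] + t·p1[i].
  v1: (1-0.427)·(2.63,2.27) + 0.427·(3.17,4.21) = (2.8606,3.0984)
  v2: (1-0.427)·(-1.09,2.68) + 0.427·(-0.42,4.47) = (-0.8039,3.4443)
  v3: (1-0.427)·(-3.17,-0.55) + 0.427·(-1.21,1.67) = (-2.3331,0.3979)
  v4: (1-0.427)·(-3.47,-3.58) + 0.427·(-1.58,-0.26) = (-2.6630,-2.1624)
  v5: (1-0.427)·(0.5,-3.66) + 0.427·(0.91,-0.29) = (0.6751,-2.2210)
  v6: (1-0.427)·(3.64,-2.82) + 0.427·(3.34,-0.15) = (3.5119,-1.6799)
Shoelace sum Σ(x_i·y_{i+1} − x_{i+1}·y_i):
  i=1: 2.8606·3.4443 − -0.8039·3.0984 = +12.3436 (running +12.3436)
  i=2: -0.8039·0.3979 − -2.3331·3.4443 = +7.7160 (running +20.0596)
  i=3: -2.3331·-2.1624 − -2.6630·0.3979 = +6.1047 (running +26.1643)
  i=4: -2.6630·-2.2210 − 0.6751·-2.1624 = +7.3742 (running +33.5385)
  i=5: 0.6751·-1.6799 − 3.5119·-2.2210 = +6.6659 (running +40.2044)
  i=6: 3.5119·3.0984 − 2.8606·-1.6799 = +15.6867 (running +55.8911)
Area = |Σ|/2 = |55.8911|/2 = 27.9456

Area at t=0.427: 27.9456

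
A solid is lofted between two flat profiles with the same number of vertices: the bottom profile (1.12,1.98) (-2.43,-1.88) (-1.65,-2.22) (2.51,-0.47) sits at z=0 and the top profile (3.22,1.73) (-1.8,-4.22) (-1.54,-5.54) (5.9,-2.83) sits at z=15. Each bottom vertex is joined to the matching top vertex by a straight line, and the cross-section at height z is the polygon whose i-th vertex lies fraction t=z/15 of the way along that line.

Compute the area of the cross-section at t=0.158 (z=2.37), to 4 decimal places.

Cross-section at t=0.158: each vertex is (1-t)·p0[i] + t·p1[i].
  v1: (1-0.158)·(1.12,1.98) + 0.158·(3.22,1.73) = (1.4518,1.9405)
  v2: (1-0.158)·(-2.43,-1.88) + 0.158·(-1.8,-4.22) = (-2.3305,-2.2497)
  v3: (1-0.158)·(-1.65,-2.22) + 0.158·(-1.54,-5.54) = (-1.6326,-2.7446)
  v4: (1-0.158)·(2.51,-0.47) + 0.158·(5.9,-2.83) = (3.0456,-0.8429)
Shoelace sum Σ(x_i·y_{i+1} − x_{i+1}·y_i):
  i=1: 1.4518·-2.2497 − -2.3305·1.9405 = +1.2561 (running +1.2561)
  i=2: -2.3305·-2.7446 − -1.6326·-2.2497 = +2.7231 (running +3.9793)
  i=3: -1.6326·-0.8429 − 3.0456·-2.7446 = +9.7350 (running +13.7143)
  i=4: 3.0456·1.9405 − 1.4518·-0.8429 = +7.1337 (running +20.8480)
Area = |Σ|/2 = |20.8480|/2 = 10.4240

Area at t=0.158: 10.4240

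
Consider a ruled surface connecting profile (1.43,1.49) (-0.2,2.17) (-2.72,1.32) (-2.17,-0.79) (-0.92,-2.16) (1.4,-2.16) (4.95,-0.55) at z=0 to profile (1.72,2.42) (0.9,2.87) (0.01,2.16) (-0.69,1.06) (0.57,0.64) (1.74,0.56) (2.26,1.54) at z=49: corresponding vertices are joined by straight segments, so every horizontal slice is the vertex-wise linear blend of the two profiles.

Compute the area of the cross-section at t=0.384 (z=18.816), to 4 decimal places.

Area at t=0.384: 12.9573

Cross-section at t=0.384: each vertex is (1-t)·p0[i] + t·p1[i].
  v1: (1-0.384)·(1.43,1.49) + 0.384·(1.72,2.42) = (1.5414,1.8471)
  v2: (1-0.384)·(-0.2,2.17) + 0.384·(0.9,2.87) = (0.2224,2.4388)
  v3: (1-0.384)·(-2.72,1.32) + 0.384·(0.01,2.16) = (-1.6717,1.6426)
  v4: (1-0.384)·(-2.17,-0.79) + 0.384·(-0.69,1.06) = (-1.6017,-0.0796)
  v5: (1-0.384)·(-0.92,-2.16) + 0.384·(0.57,0.64) = (-0.3478,-1.0848)
  v6: (1-0.384)·(1.4,-2.16) + 0.384·(1.74,0.56) = (1.5306,-1.1155)
  v7: (1-0.384)·(4.95,-0.55) + 0.384·(2.26,1.54) = (3.9170,0.2526)
Shoelace sum Σ(x_i·y_{i+1} − x_{i+1}·y_i):
  i=1: 1.5414·2.4388 − 0.2224·1.8471 = +3.3483 (running +3.3483)
  i=2: 0.2224·1.6426 − -1.6717·2.4388 = +4.4422 (running +7.7905)
  i=3: -1.6717·-0.0796 − -1.6017·1.6426 = +2.7639 (running +10.5544)
  i=4: -1.6017·-1.0848 − -0.3478·-0.0796 = +1.7098 (running +12.2642)
  i=5: -0.3478·-1.1155 − 1.5306·-1.0848 = +2.0484 (running +14.3126)
  i=6: 1.5306·0.2526 − 3.9170·-1.1155 = +4.7561 (running +19.0687)
  i=7: 3.9170·1.8471 − 1.5414·0.2526 = +6.8460 (running +25.9146)
Area = |Σ|/2 = |25.9146|/2 = 12.9573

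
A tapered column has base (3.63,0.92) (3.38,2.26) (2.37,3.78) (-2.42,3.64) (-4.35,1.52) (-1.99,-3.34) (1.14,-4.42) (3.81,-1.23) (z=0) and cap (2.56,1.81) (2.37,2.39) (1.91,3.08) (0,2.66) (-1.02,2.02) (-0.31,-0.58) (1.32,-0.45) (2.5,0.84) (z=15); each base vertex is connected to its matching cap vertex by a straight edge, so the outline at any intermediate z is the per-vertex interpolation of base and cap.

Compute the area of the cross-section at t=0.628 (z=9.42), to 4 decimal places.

Cross-section at t=0.628: each vertex is (1-t)·p0[i] + t·p1[i].
  v1: (1-0.628)·(3.63,0.92) + 0.628·(2.56,1.81) = (2.9580,1.4789)
  v2: (1-0.628)·(3.38,2.26) + 0.628·(2.37,2.39) = (2.7457,2.3416)
  v3: (1-0.628)·(2.37,3.78) + 0.628·(1.91,3.08) = (2.0811,3.3404)
  v4: (1-0.628)·(-2.42,3.64) + 0.628·(0,2.66) = (-0.9002,3.0246)
  v5: (1-0.628)·(-4.35,1.52) + 0.628·(-1.02,2.02) = (-2.2588,1.8340)
  v6: (1-0.628)·(-1.99,-3.34) + 0.628·(-0.31,-0.58) = (-0.9350,-1.6067)
  v7: (1-0.628)·(1.14,-4.42) + 0.628·(1.32,-0.45) = (1.2530,-1.9268)
  v8: (1-0.628)·(3.81,-1.23) + 0.628·(2.5,0.84) = (2.9873,0.0700)
Shoelace sum Σ(x_i·y_{i+1} − x_{i+1}·y_i):
  i=1: 2.9580·2.3416 − 2.7457·1.4789 = +2.8660 (running +2.8660)
  i=2: 2.7457·3.3404 − 2.0811·2.3416 = +4.2986 (running +7.1645)
  i=3: 2.0811·3.0246 − -0.9002·3.3404 = +9.3016 (running +16.4662)
  i=4: -0.9002·1.8340 − -2.2588·3.0246 = +5.1807 (running +21.6469)
  i=5: -2.2588·-1.6067 − -0.9350·1.8340 = +5.3439 (running +26.9908)
  i=6: -0.9350·-1.9268 − 1.2530·-1.6067 = +3.8148 (running +30.8056)
  i=7: 1.2530·0.0700 − 2.9873·-1.9268 = +5.8438 (running +36.6493)
  i=8: 2.9873·1.4789 − 2.9580·0.0700 = +4.2111 (running +40.8604)
Area = |Σ|/2 = |40.8604|/2 = 20.4302

Area at t=0.628: 20.4302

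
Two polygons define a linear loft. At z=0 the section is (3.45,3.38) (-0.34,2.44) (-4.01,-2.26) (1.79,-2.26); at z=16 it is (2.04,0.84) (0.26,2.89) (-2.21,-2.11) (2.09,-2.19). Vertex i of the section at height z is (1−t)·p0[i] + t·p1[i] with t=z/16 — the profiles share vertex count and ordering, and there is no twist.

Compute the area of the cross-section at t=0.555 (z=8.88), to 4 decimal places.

Area at t=0.555: 18.0145

Cross-section at t=0.555: each vertex is (1-t)·p0[i] + t·p1[i].
  v1: (1-0.555)·(3.45,3.38) + 0.555·(2.04,0.84) = (2.6675,1.9703)
  v2: (1-0.555)·(-0.34,2.44) + 0.555·(0.26,2.89) = (-0.0070,2.6898)
  v3: (1-0.555)·(-4.01,-2.26) + 0.555·(-2.21,-2.11) = (-3.0110,-2.1767)
  v4: (1-0.555)·(1.79,-2.26) + 0.555·(2.09,-2.19) = (1.9565,-2.2211)
Shoelace sum Σ(x_i·y_{i+1} − x_{i+1}·y_i):
  i=1: 2.6675·2.6898 − -0.0070·1.9703 = +7.1886 (running +7.1886)
  i=2: -0.0070·-2.1767 − -3.0110·2.6898 = +8.1141 (running +15.3026)
  i=3: -3.0110·-2.2211 − 1.9565·-2.1767 = +10.9467 (running +26.2493)
  i=4: 1.9565·1.9703 − 2.6675·-2.2211 = +9.7797 (running +36.0290)
Area = |Σ|/2 = |36.0290|/2 = 18.0145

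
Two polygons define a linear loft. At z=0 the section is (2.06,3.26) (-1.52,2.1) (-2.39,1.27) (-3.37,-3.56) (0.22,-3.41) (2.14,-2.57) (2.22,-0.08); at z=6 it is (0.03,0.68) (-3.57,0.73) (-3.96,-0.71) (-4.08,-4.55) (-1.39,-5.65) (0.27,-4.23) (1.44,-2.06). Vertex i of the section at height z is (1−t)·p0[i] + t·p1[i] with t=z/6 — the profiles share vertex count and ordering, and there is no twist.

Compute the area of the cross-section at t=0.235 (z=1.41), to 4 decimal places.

Cross-section at t=0.235: each vertex is (1-t)·p0[i] + t·p1[i].
  v1: (1-0.235)·(2.06,3.26) + 0.235·(0.03,0.68) = (1.5830,2.6537)
  v2: (1-0.235)·(-1.52,2.1) + 0.235·(-3.57,0.73) = (-2.0017,1.7780)
  v3: (1-0.235)·(-2.39,1.27) + 0.235·(-3.96,-0.71) = (-2.7590,0.8047)
  v4: (1-0.235)·(-3.37,-3.56) + 0.235·(-4.08,-4.55) = (-3.5369,-3.7927)
  v5: (1-0.235)·(0.22,-3.41) + 0.235·(-1.39,-5.65) = (-0.1583,-3.9364)
  v6: (1-0.235)·(2.14,-2.57) + 0.235·(0.27,-4.23) = (1.7006,-2.9601)
  v7: (1-0.235)·(2.22,-0.08) + 0.235·(1.44,-2.06) = (2.0367,-0.5453)
Shoelace sum Σ(x_i·y_{i+1} − x_{i+1}·y_i):
  i=1: 1.5830·1.7780 − -2.0017·2.6537 = +8.1266 (running +8.1266)
  i=2: -2.0017·0.8047 − -2.7590·1.7780 = +3.2947 (running +11.4214)
  i=3: -2.7590·-3.7927 − -3.5369·0.8047 = +13.3098 (running +24.7312)
  i=4: -3.5369·-3.9364 − -0.1583·-3.7927 = +13.3219 (running +38.0531)
  i=5: -0.1583·-2.9601 − 1.7006·-3.9364 = +7.1628 (running +45.2159)
  i=6: 1.7006·-0.5453 − 2.0367·-2.9601 = +5.1015 (running +50.3174)
  i=7: 2.0367·2.6537 − 1.5830·-0.5453 = +6.2680 (running +56.5854)
Area = |Σ|/2 = |56.5854|/2 = 28.2927

Area at t=0.235: 28.2927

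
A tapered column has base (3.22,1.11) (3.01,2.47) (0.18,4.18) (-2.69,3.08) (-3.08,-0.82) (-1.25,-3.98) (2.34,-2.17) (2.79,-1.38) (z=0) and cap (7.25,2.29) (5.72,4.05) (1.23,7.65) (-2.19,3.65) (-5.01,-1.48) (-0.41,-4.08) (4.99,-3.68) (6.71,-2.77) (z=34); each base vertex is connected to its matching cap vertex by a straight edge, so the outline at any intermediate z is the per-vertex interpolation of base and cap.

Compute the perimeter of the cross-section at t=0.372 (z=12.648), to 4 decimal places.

Perimeter at t=0.372: 27.4711

Cross-section at t=0.372: each vertex is (1-t)·p0[i] + t·p1[i].
  v1: (1-0.372)·(3.22,1.11) + 0.372·(7.25,2.29) = (4.7192,1.5490)
  v2: (1-0.372)·(3.01,2.47) + 0.372·(5.72,4.05) = (4.0181,3.0578)
  v3: (1-0.372)·(0.18,4.18) + 0.372·(1.23,7.65) = (0.5706,5.4708)
  v4: (1-0.372)·(-2.69,3.08) + 0.372·(-2.19,3.65) = (-2.5040,3.2920)
  v5: (1-0.372)·(-3.08,-0.82) + 0.372·(-5.01,-1.48) = (-3.7980,-1.0655)
  v6: (1-0.372)·(-1.25,-3.98) + 0.372·(-0.41,-4.08) = (-0.9375,-4.0172)
  v7: (1-0.372)·(2.34,-2.17) + 0.372·(4.99,-3.68) = (3.3258,-2.7317)
  v8: (1-0.372)·(2.79,-1.38) + 0.372·(6.71,-2.77) = (4.2482,-1.8971)
Perimeter = Σ |v_{i+1} − v_i|:
  edge 1→2: √(-0.7010² + 1.5088²) = 1.6637 (running 1.6637)
  edge 2→3: √(-3.4475² + 2.4131²) = 4.2081 (running 5.8718)
  edge 3→4: √(-3.0746² + -2.1788²) = 3.7683 (running 9.6402)
  edge 4→5: √(-1.2940² + -4.3576²) = 4.5456 (running 14.1858)
  edge 5→6: √(2.8604² + -2.9517²) = 4.1103 (running 18.2961)
  edge 6→7: √(4.2633² + 1.2855²) = 4.4529 (running 22.7490)
  edge 7→8: √(0.9224² + 0.8346²) = 1.2440 (running 23.9930)
  edge 8→1: √(0.4709² + 3.4460²) = 3.4781 (running 27.4711)
Perimeter = 27.4711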